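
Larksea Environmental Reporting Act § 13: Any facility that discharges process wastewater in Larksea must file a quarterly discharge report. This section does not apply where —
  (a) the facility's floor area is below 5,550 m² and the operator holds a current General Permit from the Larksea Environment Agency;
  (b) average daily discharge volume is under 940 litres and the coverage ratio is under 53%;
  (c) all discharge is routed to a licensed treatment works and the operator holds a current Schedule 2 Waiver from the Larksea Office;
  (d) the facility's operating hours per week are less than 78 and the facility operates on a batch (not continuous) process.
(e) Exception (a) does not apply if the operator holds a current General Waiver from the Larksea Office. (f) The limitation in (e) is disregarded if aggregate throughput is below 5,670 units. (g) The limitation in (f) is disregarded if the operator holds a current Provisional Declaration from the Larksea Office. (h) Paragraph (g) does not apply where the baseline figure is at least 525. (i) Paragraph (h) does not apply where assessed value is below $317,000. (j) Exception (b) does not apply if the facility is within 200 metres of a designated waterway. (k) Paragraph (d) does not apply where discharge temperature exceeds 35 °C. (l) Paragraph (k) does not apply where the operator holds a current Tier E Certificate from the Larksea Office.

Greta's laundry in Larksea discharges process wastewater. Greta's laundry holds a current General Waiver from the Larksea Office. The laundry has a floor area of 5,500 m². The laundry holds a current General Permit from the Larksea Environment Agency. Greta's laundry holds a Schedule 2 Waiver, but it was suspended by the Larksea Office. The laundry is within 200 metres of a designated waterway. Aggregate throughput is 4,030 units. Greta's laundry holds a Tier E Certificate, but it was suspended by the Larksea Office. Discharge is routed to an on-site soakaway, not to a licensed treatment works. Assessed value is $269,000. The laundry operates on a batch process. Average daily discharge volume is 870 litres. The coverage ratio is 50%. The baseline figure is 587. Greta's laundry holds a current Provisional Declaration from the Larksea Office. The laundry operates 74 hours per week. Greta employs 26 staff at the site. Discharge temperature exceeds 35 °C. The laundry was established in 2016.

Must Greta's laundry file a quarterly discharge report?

Yes — Greta's laundry must file a quarterly discharge report.

All of (a)'s requirements are met (the facility's floor area is 5,500 m², below the 5,550 m² limit; a current General Permit is held). But applying paragraphs (e)–(i): (e) operates — a current General Waiver is held. (f) is engaged (aggregate throughput is 4,030 units, below the 5,670 units limit), but is overridden by (g): (g) operates against (f): a current Provisional Declaration is held. (h) applies (the baseline figure is 587, meeting the 525 threshold), but is overridden by (i): (i) applies — assessed value is $269,000, below the $317,000 limit. Exception (a) does not apply.
Exception (b): average daily discharge volume is 870 litres, under the 940 litres limit; the coverage ratio is 50%, under the 53% limit — every condition holds. But applying paragraph (j): (j) operates against (b): the laundry is within 200 m of a designated waterway. So (b) is unavailable.
Exception (c) requires that all discharge is routed to a licensed treatment works; but discharge is not routed to a licensed treatment works, so (c) is unavailable.
All of (d)'s requirements are met (the facility's operating hours per week are 74, less than the 78 limit; the facility operates on a batch process). Turning to paragraphs (k)–(l): (k) operates against (d): discharge temperature exceeds 35 °C. (l) is inapplicable (no current Tier E Certificate is held), so (k) stands. So (d) is unavailable.
No exception displaces § 13.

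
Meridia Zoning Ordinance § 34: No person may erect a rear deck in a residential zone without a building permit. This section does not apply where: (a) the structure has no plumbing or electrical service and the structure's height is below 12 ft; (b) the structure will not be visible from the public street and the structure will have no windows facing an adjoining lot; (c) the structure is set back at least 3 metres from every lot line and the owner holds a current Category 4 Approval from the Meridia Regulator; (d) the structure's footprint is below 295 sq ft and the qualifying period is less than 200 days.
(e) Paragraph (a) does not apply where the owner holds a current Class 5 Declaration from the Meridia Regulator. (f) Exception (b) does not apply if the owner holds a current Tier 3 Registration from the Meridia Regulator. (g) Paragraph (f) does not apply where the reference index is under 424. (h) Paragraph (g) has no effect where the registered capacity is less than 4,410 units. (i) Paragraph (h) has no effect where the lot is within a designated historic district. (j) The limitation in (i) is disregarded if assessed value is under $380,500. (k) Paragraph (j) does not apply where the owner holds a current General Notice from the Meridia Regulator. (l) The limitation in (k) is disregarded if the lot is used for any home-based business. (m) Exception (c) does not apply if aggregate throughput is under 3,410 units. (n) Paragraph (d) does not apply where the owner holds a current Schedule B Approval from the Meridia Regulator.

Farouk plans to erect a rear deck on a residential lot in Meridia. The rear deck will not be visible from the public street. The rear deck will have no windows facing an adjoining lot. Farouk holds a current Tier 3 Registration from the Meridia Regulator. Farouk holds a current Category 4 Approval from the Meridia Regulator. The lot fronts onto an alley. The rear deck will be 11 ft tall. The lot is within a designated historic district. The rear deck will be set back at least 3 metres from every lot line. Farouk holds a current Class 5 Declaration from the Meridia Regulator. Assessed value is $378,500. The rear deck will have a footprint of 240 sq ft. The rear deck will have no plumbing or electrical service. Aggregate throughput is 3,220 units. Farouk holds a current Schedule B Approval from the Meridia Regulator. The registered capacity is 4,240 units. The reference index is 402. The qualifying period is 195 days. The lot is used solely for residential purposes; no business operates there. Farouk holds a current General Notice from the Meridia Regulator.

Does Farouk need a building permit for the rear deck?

Exception (a) is satisfied on its face — there is no plumbing or electrical service; the structure's height is 11 ft, below the 12 ft limit. But: (e) is triggered — a current Class 5 Declaration is held. Exception (a) does not apply.
Exception (b) is satisfied on its face — the structure will not be visible from the street; no windows face an adjoining lot. Applying paragraphs (f)–(l): (f) would limit (b) — a current Tier 3 Registration is held — but (g) sets (f) aside: (g) applies — the reference index is 402, under the 424 limit. (h) operates (the registered capacity is 4,240 units, less than the 4,410 units limit), but is itself disapplied by (i): (i) operates against (h): the lot is in a historic district. (j) applies (assessed value is $378,500, under the $380,500 limit), but is displaced by (k): (k) applies — a current General Notice is held. (l) is inapplicable (the lot is solely residential), so (k) stands. Exception (b) stands.
Exception (c)'s conditions are all satisfied: the setback is at least 3 m on every side; a current Category 4 Approval is held. Turning to paragraph (m): (m) operates against (c): aggregate throughput is 3,220 units, under the 3,410 units limit. So (c) is unavailable.
Exception (d) is satisfied on its face — the structure's footprint is 240 sq ft, below the 295 sq ft limit; the qualifying period is 195 days, less than the 200 days limit. However, paragraph (n) must be considered: (n) operates against (d): a current Schedule B Approval is held. (d) is therefore removed.

No — exception (b) applies; Farouk does not need a building permit.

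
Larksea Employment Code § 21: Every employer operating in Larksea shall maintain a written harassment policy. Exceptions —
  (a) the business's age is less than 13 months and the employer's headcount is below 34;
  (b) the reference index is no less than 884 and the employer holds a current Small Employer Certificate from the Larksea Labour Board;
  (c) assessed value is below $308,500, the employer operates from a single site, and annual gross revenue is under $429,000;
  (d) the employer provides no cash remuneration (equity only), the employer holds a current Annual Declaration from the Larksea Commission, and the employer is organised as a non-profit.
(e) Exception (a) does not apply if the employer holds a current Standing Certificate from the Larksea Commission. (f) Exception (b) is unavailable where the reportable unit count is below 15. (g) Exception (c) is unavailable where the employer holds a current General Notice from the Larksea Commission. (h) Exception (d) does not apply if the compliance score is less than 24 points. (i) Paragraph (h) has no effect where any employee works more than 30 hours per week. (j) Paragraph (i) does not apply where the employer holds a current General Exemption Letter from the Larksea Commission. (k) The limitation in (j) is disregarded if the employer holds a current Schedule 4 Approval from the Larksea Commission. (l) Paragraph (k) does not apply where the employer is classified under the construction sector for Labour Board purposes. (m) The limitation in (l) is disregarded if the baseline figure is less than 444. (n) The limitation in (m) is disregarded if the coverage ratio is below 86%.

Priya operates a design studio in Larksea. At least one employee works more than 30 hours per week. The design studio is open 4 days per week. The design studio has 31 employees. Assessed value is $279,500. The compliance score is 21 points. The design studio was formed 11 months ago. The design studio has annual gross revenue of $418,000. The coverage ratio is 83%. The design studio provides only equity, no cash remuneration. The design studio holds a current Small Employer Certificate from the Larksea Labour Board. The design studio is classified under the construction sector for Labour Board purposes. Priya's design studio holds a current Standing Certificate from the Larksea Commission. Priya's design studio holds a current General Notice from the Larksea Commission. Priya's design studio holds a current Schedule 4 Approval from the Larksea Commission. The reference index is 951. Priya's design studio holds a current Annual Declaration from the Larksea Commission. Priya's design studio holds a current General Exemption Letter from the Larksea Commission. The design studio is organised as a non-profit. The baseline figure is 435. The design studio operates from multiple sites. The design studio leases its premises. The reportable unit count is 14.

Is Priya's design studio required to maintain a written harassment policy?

Yes — Priya's design studio must maintain a written harassment policy.

All of (a)'s requirements are met (the business's age is 11 months, less than the 13 months limit; the employer's headcount is 31, below the 34 limit). Turning to paragraph (e): (e) operates — a current Standing Certificate is held. So (a) is unavailable.
Exception (b) is satisfied on its face — the reference index is 951, meeting the 884 threshold; a current Small Employer Certificate is held. However, paragraph (f) must be considered: (f) operates against (b): the reportable unit count is 14, below the 15 limit. So (b) is unavailable.
Exception (c) fails — the employer operates from multiple sites.
Exception (d): remuneration is equity-only; a current Annual Declaration is held; the employer is a non-profit — every condition holds. But applying paragraphs (h)–(n): (h) operates against (d): the compliance score is 21 points, less than the 24 points limit. (i) would limit (h) — at least one employee exceeds 30 hours/week — but (j) sets (i) aside: (j) operates — a current General Exemption Letter is held. (k) would limit (j) — a current Schedule 4 Approval is held — but (l) sets (k) aside: (l) is engaged — the design studio is classified under the construction sector. (m) operates (the baseline figure is 435, less than the 444 limit), but is overridden by (n): (n) operates against (m): the coverage ratio is 83%, below the 86% limit. Exception (d) does not apply.
None of the exceptions is available; § 21 applies in full.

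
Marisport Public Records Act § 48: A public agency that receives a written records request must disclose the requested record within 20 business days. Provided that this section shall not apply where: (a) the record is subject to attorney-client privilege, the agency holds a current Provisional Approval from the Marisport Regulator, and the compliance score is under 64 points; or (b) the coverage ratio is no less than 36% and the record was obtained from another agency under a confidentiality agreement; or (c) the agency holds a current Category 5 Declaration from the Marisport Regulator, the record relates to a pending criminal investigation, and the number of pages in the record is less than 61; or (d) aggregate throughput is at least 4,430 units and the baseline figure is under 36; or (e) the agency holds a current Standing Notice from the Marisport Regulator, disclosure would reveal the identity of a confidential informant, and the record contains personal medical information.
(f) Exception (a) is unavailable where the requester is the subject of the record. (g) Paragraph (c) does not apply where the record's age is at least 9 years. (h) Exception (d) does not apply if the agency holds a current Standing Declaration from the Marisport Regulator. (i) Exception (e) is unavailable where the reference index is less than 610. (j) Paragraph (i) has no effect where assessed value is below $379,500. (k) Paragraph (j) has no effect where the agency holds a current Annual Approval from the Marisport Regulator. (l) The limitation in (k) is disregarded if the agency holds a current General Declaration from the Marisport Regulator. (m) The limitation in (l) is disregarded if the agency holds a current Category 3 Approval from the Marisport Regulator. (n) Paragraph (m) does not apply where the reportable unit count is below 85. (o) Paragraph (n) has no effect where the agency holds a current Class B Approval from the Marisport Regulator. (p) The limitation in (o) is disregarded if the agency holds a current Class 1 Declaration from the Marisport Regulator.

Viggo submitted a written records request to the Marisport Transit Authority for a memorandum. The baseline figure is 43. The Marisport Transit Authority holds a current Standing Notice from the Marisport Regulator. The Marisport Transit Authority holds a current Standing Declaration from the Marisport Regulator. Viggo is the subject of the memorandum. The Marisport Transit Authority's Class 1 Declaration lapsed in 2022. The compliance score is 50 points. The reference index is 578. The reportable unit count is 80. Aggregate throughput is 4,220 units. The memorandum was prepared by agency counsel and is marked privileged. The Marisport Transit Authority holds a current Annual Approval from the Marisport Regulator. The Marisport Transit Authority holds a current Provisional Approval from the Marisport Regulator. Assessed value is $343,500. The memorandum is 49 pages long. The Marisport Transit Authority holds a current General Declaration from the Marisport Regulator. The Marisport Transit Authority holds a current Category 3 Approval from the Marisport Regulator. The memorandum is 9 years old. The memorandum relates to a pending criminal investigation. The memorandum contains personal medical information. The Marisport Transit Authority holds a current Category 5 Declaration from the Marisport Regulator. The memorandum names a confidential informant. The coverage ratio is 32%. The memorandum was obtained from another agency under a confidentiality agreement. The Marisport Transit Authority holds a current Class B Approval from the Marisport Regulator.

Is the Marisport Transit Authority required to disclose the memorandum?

Exception (a) is satisfied on its face — the memorandum is privileged; a current Provisional Approval is held; the compliance score is 50 points, under the 64 points limit. However, paragraph (f) must be considered: (f) is engaged — Viggo is the subject of the memorandum. So (a) is unavailable.
Exception (b) requires that the coverage ratio is no less than 36%; but the coverage ratio is 32%, short of 36%, so (b) is unavailable.
Exception (c) is satisfied on its face — a current Category 5 Declaration is held; the memorandum relates to a pending investigation; the number of pages in the record is 49, less than the 61 limit. However, paragraph (g) must be considered: (g) applies — the record's age is 9 years, meeting the 9 years threshold. Exception (c) does not apply.
Exception (d) fails — aggregate throughput is 4,220 units, short of 4,430 units.
Exception (e) is satisfied on its face — a current Standing Notice is held; the memorandum names a confidential informant; the memorandum contains personal medical information. Turning to paragraphs (i)–(p): (i) operates against (e): the reference index is 578, less than the 610 limit. (j) would limit (i) — assessed value is $343,500, below the $379,500 limit — but (k) sets (j) aside: (k) operates against (j): a current Annual Approval is held. (l) would limit (k) — a current General Declaration is held — but (m) sets (l) aside: (m) is engaged — a current Category 3 Approval is held. (n) applies (the reportable unit count is 80, below the 85 limit), but is set aside by (o): (o) applies — a current Class B Approval is held. (p), which would lift (o), is inapplicable — the Class 1 Declaration is not current. Exception (e) does not apply.
No exception displaces § 48.

Yes — the Marisport Transit Authority must disclose the memorandum.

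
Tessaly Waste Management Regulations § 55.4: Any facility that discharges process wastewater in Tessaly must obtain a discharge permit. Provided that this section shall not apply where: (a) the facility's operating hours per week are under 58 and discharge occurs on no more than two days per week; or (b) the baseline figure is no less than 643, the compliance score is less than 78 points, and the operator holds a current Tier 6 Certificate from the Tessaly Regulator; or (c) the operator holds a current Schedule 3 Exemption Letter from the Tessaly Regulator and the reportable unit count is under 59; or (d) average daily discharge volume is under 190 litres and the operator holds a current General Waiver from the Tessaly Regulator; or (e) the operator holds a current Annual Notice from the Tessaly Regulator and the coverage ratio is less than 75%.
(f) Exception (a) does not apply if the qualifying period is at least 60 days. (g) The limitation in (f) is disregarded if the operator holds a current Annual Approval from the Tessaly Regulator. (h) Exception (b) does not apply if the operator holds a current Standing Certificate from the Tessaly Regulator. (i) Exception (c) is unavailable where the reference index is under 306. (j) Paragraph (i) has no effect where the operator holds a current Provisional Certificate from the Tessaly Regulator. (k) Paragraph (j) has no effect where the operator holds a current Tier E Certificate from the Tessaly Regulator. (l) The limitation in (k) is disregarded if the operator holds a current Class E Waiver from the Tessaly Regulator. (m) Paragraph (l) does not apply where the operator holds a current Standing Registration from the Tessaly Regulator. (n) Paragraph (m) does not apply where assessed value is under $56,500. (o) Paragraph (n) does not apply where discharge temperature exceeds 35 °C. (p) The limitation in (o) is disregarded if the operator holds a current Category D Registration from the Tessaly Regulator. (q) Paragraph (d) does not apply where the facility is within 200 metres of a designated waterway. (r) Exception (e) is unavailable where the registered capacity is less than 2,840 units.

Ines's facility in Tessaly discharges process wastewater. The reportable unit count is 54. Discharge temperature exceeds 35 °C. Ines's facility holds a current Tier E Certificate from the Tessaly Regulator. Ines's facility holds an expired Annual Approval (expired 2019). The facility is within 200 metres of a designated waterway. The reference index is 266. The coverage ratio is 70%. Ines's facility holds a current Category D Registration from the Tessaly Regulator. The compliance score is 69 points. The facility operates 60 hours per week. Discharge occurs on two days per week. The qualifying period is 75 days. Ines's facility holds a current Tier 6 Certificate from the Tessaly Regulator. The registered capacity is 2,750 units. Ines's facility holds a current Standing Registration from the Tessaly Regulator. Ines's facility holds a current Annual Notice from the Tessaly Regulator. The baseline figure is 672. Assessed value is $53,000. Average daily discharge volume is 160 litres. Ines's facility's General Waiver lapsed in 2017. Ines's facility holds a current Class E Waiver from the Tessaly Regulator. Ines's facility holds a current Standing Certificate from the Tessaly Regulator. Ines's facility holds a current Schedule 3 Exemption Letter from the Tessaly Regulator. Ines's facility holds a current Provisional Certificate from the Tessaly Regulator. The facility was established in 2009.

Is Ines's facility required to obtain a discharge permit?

Exception (a) fails — the facility's operating hours per week are 60, not under 58.
Exception (b): the baseline figure is 672, meeting the 643 threshold; the compliance score is 69 points, less than the 78 points limit; a current Tier 6 Certificate is held — every condition holds. But: (h) operates — a current Standing Certificate is held. So (b) is unavailable.
All of (c)'s requirements are met (a current Schedule 3 Exemption Letter is held; the reportable unit count is 54, under the 59 limit). Applying paragraphs (i)–(p): (i) operates (the reference index is 266, under the 306 limit), but is displaced by (j): (j) operates against (i): a current Provisional Certificate is held. (k) applies (a current Tier E Certificate is held), but is overridden by (l): (l) operates — a current Class E Waiver is held. (m) operates (a current Standing Registration is held), but yields to (n): (n) is triggered — assessed value is $53,000, under the $56,500 limit. (o) operates (discharge temperature exceeds 35 °C), but is set aside by (p): (p) operates against (o): a current Category D Registration is held. (c) remains available.
Exception (d) requires that the operator holds a current General Waiver from the Tessaly Regulator; but no current General Waiver is held, so (d) is unavailable.
Exception (e): a current Annual Notice is held; the coverage ratio is 70%, less than the 75% limit — every condition holds. However, paragraph (r) must be considered: (r) is triggered — the registered capacity is 2,750 units, less than the 2,840 units limit. Exception (e) does not apply.

No — exception (c) applies; Ines's facility is not required to obtain a discharge permit.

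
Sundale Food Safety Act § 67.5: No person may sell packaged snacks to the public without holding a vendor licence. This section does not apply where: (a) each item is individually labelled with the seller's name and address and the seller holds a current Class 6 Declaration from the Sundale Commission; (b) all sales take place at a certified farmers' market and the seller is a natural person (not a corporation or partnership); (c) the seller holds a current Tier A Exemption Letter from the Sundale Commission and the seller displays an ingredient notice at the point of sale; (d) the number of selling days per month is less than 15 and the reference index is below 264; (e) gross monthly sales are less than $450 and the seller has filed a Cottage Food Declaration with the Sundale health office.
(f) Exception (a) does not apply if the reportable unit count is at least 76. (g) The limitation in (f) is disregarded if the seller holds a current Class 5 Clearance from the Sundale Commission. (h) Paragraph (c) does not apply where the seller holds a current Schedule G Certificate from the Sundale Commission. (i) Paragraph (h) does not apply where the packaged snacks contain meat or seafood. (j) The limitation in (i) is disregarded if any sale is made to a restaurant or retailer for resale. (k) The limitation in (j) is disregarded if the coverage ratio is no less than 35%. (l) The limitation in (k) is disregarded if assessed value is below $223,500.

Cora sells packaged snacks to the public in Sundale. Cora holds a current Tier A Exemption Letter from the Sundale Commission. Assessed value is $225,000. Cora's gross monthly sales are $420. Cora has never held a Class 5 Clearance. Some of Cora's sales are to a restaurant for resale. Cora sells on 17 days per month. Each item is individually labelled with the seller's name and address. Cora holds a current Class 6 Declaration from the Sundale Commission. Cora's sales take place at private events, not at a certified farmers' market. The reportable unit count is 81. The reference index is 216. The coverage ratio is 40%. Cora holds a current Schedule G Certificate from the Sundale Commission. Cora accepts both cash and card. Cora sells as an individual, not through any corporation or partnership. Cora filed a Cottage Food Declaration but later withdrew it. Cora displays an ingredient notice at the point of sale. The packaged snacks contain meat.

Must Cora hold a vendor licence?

No — exception (c) applies; Cora is not required to hold a vendor licence.

All of (a)'s requirements are met (items are individually labelled; a current Class 6 Declaration is held). But: (f) operates against (a): the reportable unit count is 81, meeting the 76 threshold. (g) is not engaged (there is no Class 5 Clearance in force), so (f) stands. Exception (a) does not apply.
Exception (b) requires that all sales take place at a certified farmers' market; but sales are at private events, not a certified farmers' market, so (b) is unavailable.
Exception (c) is satisfied on its face — a current Tier A Exemption Letter is held; an ingredient notice is displayed. Under paragraphs (h)–(l): (h) would limit (c) — a current Schedule G Certificate is held — but (i) sets (h) aside: (i) operates against (h): the packaged snacks contain meat. (j) would limit (i) — some sales are to a restaurant for resale — but (k) sets (j) aside: (k) operates against (j): the coverage ratio is 40%, meeting the 35% threshold. (l) is not engaged (assessed value is $225,000, not below $223,500), so (k) stands. (c) remains available.
Exception (d) requires that the number of selling days per month is less than 15; but the number of selling days per month is 17, not less than 15, so (d) is unavailable.
Exception (e) fails — the Cottage Food Declaration was withdrawn.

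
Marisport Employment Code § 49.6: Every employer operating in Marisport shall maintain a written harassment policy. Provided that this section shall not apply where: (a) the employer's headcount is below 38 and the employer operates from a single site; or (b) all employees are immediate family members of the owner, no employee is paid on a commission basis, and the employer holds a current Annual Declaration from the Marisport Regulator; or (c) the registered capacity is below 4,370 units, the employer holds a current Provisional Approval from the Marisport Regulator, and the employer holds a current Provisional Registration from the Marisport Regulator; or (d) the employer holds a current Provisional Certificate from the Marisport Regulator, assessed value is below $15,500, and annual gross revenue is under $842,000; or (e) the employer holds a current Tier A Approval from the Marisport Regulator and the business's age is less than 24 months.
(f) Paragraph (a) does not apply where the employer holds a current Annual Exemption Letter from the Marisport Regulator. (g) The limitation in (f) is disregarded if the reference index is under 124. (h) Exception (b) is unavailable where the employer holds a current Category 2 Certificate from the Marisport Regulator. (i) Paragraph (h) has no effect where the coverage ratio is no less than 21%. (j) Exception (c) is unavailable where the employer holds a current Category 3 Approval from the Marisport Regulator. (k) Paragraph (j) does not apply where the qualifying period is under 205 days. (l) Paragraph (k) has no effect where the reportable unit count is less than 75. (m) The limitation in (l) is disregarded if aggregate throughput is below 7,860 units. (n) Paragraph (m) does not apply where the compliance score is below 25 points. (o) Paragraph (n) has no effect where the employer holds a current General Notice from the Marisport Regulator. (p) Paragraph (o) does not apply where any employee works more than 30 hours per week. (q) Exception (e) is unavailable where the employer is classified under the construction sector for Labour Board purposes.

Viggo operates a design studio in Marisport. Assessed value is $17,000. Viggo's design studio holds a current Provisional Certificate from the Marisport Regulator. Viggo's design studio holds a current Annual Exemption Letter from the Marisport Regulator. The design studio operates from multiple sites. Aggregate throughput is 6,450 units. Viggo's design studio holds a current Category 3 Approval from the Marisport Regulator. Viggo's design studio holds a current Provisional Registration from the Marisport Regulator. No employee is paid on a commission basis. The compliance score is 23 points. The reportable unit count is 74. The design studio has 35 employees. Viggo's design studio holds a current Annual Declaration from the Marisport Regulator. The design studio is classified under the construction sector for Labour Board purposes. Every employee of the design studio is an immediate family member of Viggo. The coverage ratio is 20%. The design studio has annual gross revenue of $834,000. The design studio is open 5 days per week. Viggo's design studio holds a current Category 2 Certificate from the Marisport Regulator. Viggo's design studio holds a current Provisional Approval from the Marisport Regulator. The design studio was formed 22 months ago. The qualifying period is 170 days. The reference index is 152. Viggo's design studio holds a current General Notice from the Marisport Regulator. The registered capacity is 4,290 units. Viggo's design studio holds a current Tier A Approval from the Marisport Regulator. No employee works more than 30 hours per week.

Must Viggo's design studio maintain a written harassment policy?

Exception (a) requires that the employer operates from a single site; but the employer operates from multiple sites, so (a) is unavailable.
Exception (b): every employee is an immediate family member; no employee is paid on commission; a current Annual Declaration is held — every condition holds. But: (h) operates against (b): a current Category 2 Certificate is held. (i) is not triggered (the coverage ratio is 20%, short of 21%), so (h) stands. (b) is therefore removed.
Exception (c) is satisfied on its face — the registered capacity is 4,290 units, below the 4,370 units limit; a current Provisional Approval is held; a current Provisional Registration is held. As to paragraphs (j)–(p): (j) is engaged (a current Category 3 Approval is held), but is displaced by (k): (k) is engaged — the qualifying period is 170 days, under the 205 days limit. (l) is engaged (the reportable unit count is 74, less than the 75 limit), but is itself disapplied by (m): (m) operates against (l): aggregate throughput is 6,450 units, below the 7,860 units limit. (n) operates (the compliance score is 23 points, below the 25 points limit), but is displaced by (o): (o) operates — a current General Notice is held. (p), which would lift (o), is not engaged — no employee exceeds 30 hours/week. So (c) applies.
Exception (d) does not apply: assessed value is $17,000, not below $15,500.
Exception (e)'s conditions are all satisfied: a current Tier A Approval is held; the business's age is 22 months, less than the 24 months limit. However, paragraph (q) must be considered: (q) is engaged — the design studio is classified under the construction sector. So (e) is unavailable.

No — exception (c) applies; Viggo's design studio is not required to maintain a written harassment policy.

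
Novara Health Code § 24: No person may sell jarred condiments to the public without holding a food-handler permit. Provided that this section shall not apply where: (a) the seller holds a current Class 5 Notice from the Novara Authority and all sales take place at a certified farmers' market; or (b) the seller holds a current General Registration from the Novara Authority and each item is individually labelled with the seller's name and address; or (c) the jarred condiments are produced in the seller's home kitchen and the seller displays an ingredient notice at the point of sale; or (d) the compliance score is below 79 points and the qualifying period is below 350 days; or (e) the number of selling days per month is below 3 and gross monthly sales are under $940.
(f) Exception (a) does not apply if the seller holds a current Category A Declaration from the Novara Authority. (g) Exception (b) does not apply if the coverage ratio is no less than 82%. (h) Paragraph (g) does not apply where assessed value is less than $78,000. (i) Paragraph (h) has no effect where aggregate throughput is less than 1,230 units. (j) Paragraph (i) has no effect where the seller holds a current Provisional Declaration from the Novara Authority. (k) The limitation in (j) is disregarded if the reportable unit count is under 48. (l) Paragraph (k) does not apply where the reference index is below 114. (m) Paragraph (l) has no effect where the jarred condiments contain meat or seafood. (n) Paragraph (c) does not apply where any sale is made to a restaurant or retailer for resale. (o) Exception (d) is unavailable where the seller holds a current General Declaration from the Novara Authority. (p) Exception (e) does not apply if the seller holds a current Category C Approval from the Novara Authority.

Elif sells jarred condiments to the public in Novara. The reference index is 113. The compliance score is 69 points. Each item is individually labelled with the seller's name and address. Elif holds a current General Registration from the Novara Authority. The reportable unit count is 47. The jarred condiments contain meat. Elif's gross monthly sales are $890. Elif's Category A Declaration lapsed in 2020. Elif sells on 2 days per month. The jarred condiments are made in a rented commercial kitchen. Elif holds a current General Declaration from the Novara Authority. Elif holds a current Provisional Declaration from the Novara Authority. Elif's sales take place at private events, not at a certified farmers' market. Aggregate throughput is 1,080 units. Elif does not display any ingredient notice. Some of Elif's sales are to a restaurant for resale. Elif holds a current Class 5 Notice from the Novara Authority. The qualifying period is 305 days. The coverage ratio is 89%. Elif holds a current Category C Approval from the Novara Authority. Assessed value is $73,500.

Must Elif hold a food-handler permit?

Yes — Elif must hold a food-handler permit.

Exception (a) fails — sales are at private events, not a certified farmers' market.
Exception (b) is satisfied on its face — a current General Registration is held; items are individually labelled. But applying paragraphs (g)–(m): (g) operates against (b): the coverage ratio is 89%, meeting the 82% threshold. (h) operates (assessed value is $73,500, less than the $78,000 limit), but is set aside by (i): (i) operates against (h): aggregate throughput is 1,080 units, less than the 1,230 units limit. (j) operates (a current Provisional Declaration is held), but is set aside by (k): (k) operates against (j): the reportable unit count is 47, under the 48 limit. (l) is triggered (the reference index is 113, below the 114 limit), but is displaced by (m): (m) is triggered — the jarred condiments contain meat. (b) is therefore removed.
Exception (c) does not apply: the jarred condiments are made in a commercial kitchen, not a home kitchen.
Exception (d)'s conditions are all satisfied: the compliance score is 69 points, below the 79 points limit; the qualifying period is 305 days, below the 350 days limit. But: (o) operates against (d): a current General Declaration is held. (d) is therefore removed.
All of (e)'s requirements are met (the number of selling days per month is 2, below the 3 limit; gross monthly sales are $890, under the $940 limit). But applying paragraph (p): (p) operates against (e): a current Category C Approval is held. So (e) is unavailable.
Every exception is unavailable, so the rule governs.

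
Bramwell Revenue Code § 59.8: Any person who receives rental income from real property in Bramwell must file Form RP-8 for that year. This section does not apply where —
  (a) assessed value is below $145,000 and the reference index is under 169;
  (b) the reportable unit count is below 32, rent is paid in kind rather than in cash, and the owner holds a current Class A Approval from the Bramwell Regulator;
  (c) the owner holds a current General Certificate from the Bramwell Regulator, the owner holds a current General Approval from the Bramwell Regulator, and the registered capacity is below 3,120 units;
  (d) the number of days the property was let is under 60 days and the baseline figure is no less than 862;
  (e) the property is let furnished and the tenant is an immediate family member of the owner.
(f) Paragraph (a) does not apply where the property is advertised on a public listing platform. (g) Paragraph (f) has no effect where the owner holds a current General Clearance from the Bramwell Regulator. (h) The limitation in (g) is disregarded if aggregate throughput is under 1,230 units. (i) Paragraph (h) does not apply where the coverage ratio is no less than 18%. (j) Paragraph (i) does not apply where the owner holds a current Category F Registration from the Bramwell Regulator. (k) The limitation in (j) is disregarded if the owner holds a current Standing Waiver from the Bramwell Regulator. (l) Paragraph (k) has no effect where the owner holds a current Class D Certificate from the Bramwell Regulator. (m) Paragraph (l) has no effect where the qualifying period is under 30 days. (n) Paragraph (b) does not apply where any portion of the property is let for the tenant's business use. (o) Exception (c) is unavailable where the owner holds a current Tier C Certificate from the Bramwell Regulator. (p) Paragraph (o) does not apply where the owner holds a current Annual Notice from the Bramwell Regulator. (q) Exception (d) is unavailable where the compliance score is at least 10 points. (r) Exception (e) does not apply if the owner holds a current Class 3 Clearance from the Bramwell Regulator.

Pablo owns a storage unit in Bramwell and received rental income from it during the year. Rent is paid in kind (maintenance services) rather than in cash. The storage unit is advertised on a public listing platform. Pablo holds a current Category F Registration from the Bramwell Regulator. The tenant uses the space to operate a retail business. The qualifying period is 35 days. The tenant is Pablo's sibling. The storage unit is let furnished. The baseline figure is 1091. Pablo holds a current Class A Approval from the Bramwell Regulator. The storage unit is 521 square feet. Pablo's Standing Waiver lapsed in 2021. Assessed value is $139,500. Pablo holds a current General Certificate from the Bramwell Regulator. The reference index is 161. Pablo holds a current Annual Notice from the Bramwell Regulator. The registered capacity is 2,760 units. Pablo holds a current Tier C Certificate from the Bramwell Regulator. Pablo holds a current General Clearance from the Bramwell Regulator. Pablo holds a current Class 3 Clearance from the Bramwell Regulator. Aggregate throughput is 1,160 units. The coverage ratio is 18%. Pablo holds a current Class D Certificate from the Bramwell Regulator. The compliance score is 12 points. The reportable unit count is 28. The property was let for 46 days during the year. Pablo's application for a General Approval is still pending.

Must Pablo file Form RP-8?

Exception (a)'s conditions are all satisfied: assessed value is $139,500, below the $145,000 limit; the reference index is 161, under the 169 limit. Turning to paragraphs (f)–(m): (f) operates — the property is publicly advertised. (g) is engaged (a current General Clearance is held), but is overridden by (h): (h) operates against (g): aggregate throughput is 1,160 units, under the 1,230 units limit. (i) would limit (h) — the coverage ratio is 18%, meeting the 18% threshold — but (j) sets (i) aside: (j) applies — a current Category F Registration is held. (k), which would lift (j), does not operate here — the Standing Waiver is not current. So (a) is unavailable.
Exception (b): the reportable unit count is 28, below the 32 limit; rent is paid in kind; a current Class A Approval is held — every condition holds. However, paragraph (n) must be considered: (n) operates against (b): the space is let for business use. (b) is therefore removed.
Exception (c) fails — there is no General Approval in force.
Exception (d): the number of days the property was let is 46 days, under the 60 days limit; the baseline figure is 1,091, meeting the 862 threshold — every condition holds. Turning to paragraph (q): (q) operates — the compliance score is 12 points, meeting the 10 points threshold. Exception (d) does not apply.
Exception (e): the property is let furnished; the tenant is an immediate family member — every condition holds. Turning to paragraph (r): (r) operates against (e): a current Class 3 Clearance is held. Exception (e) does not apply.
No exception is made out. Pablo falls within the general rule.

Yes — Pablo must file Form RP-8.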